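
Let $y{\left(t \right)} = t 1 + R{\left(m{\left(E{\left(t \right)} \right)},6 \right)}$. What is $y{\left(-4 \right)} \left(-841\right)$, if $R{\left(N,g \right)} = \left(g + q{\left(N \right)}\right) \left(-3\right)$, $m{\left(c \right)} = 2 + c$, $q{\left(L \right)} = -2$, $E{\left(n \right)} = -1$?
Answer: $13456$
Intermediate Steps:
$R{\left(N,g \right)} = 6 - 3 g$ ($R{\left(N,g \right)} = \left(g - 2\right) \left(-3\right) = \left(-2 + g\right) \left(-3\right) = 6 - 3 g$)
$y{\left(t \right)} = -12 + t$ ($y{\left(t \right)} = t 1 + \left(6 - 18\right) = t + \left(6 - 18\right) = t - 12 = -12 + t$)
$y{\left(-4 \right)} \left(-841\right) = \left(-12 - 4\right) \left(-841\right) = \left(-16\right) \left(-841\right) = 13456$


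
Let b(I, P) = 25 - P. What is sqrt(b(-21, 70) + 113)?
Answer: 2*sqrt(17) ≈ 8.2462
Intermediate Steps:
sqrt(b(-21, 70) + 113) = sqrt((25 - 1*70) + 113) = sqrt((25 - 70) + 113) = sqrt(-45 + 113) = sqrt(68) = 2*sqrt(17)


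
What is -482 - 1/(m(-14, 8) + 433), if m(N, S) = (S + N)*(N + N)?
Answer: -289683/601 ≈ -482.00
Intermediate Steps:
m(N, S) = 2*N*(N + S) (m(N, S) = (N + S)*(2*N) = 2*N*(N + S))
-482 - 1/(m(-14, 8) + 433) = -482 - 1/(2*(-14)*(-14 + 8) + 433) = -482 - 1/(2*(-14)*(-6) + 433) = -482 - 1/(168 + 433) = -482 - 1/601 = -289683/601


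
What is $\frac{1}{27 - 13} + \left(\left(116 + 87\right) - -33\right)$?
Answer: $\frac{3305}{14} \approx 236.07$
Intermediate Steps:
$\frac{1}{27 - 13} + \left(\left(116 + 87\right) - -33\right) = \frac{1}{27 - 13} + \left(203 + 33\right) = \frac{1}{14} + 236 = \frac{3305}{14}$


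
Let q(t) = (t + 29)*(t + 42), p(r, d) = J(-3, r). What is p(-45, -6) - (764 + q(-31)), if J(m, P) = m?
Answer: -745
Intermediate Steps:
p(r, d) = -3
q(t) = (29 + t)*(42 + t)
p(-45, -6) - (764 + q(-31)) = -3 - (764 + (1218 + (-31)² + 71*(-31))) = -3 - (764 + (1218 + 961 - 2201)) = -3 - (764 - 22) = -3 - 1*742 = -3 - 742 = -745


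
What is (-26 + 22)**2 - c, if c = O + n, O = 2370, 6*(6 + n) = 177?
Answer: -4755/2 ≈ -2377.5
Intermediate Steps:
n = 47/2 (n = -6 + (1/6)*177 = -6 + 59/2 = 47/2 ≈ 23.500)
c = 4787/2 (c = 2370 + 47/2 = 4787/2 ≈ 2393.5)
(-26 + 22)**2 - c = (-26 + 22)**2 - 1*4787/2 = (-4)**2 - 4787/2 = 16 - 4787/2 = -4755/2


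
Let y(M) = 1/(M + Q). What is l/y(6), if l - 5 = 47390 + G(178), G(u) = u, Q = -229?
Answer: -10608779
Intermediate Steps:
l = 47573 (l = 5 + (47390 + 178) = 5 + 47568 = 47573)
y(M) = 1/(-229 + M) (y(M) = 1/(M - 229) = 1/(-229 + M))
l/y(6) = 47573/(1/(-229 + 6)) = 47573/(1/(-223)) = 47573/(-1/223) = 47573*(-223) = -10608779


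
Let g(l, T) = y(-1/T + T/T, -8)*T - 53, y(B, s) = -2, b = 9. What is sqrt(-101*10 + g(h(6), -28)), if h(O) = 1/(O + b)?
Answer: I*sqrt(1007) ≈ 31.733*I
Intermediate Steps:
h(O) = 1/(9 + O) (h(O) = 1/(O + 9) = 1/(9 + O))
g(l, T) = -53 - 2*T (g(l, T) = -2*T - 53 = -53 - 2*T)
sqrt(-101*10 + g(h(6), -28)) = sqrt(-101*10 + (-53 - 2*(-28))) = sqrt(-1010 + (-53 + 56)) = sqrt(-1010 + 3) = sqrt(-1007) = I*sqrt(1007)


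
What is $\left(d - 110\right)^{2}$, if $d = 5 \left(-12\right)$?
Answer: $28900$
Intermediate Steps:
$d = -60$
$\left(d - 110\right)^{2} = \left(-60 - 110\right)^{2} = \left(-170\right)^{2} = 28900$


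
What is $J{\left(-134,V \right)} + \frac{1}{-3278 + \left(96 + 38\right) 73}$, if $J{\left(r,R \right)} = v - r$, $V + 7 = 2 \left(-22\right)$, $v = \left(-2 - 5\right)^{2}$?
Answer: $\frac{1190233}{6504} \approx 183.0$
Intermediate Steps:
$v = 49$ ($v = \left(-7\right)^{2} = 49$)
$V = -51$ ($V = -7 + 2 \left(-22\right) = -7 - 44 = -51$)
$J{\left(r,R \right)} = 49 - r$
$J{\left(-134,V \right)} + \frac{1}{-3278 + \left(96 + 38\right) 73} = \left(49 - -134\right) + \frac{1}{-3278 + \left(96 + 38\right) 73} = \left(49 + 134\right) + \frac{1}{-3278 + 134 \cdot 73} = 183 + \frac{1}{-3278 + 9782} = 183 + \frac{1}{6504} = \frac{1190233}{6504}$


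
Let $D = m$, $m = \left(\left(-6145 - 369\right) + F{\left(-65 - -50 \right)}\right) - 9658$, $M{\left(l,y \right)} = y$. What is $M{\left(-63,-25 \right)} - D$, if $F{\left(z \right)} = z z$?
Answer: $15922$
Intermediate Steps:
$F{\left(z \right)} = z^{2}$
$m = -15947$ ($m = \left(\left(-6145 - 369\right) + \left(-65 - -50\right)^{2}\right) - 9658 = \left(-6514 + \left(-65 + 50\right)^{2}\right) - 9658 = \left(-6514 + \left(-15\right)^{2}\right) - 9658 = \left(-6514 + 225\right) - 9658 = -6289 - 9658 = -15947$)
$D = -15947$
$M{\left(-63,-25 \right)} - D = -25 - -15947 = -25 + 15947 = 15922$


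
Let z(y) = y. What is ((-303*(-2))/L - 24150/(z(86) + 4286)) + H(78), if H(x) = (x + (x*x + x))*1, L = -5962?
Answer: 40626089907/6516466 ≈ 6234.4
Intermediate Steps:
H(x) = x**2 + 2*x (H(x) = (x + (x**2 + x))*1 = (x + (x + x**2))*1 = (x**2 + 2*x)*1 = x**2 + 2*x)
((-303*(-2))/L - 24150/(z(86) + 4286)) + H(78) = (-303*(-2)/(-5962) - 24150/(86 + 4286)) + 78*(2 + 78) = (606*(-1/5962) - 24150/4372) + 78*80 = (-303/2981 - 24150*1/4372) + 6240 = (-303/2981 - 12075/2186) + 6240 = -36657933/6516466 + 6240 = 40626089907/6516466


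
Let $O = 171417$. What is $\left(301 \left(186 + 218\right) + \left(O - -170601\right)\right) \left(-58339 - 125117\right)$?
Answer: $-85054237632$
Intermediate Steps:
$\left(301 \left(186 + 218\right) + \left(O - -170601\right)\right) \left(-58339 - 125117\right) = \left(301 \left(186 + 218\right) + \left(171417 - -170601\right)\right) \left(-58339 - 125117\right) = \left(301 \cdot 404 + \left(171417 + 170601\right)\right) \left(-183456\right) = \left(121604 + 342018\right) \left(-183456\right) = 463622 \left(-183456\right) = -85054237632$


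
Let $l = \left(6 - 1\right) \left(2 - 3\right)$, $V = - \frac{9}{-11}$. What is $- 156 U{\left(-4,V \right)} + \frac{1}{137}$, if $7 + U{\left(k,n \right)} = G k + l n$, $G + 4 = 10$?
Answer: $\frac{8249603}{1507} \approx 5474.2$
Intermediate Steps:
$G = 6$ ($G = -4 + 10 = 6$)
$V = \frac{9}{11}$ ($V = \left(-9\right) \left(- \frac{1}{11}\right) = \frac{9}{11} \approx 0.81818$)
$l = -5$ ($l = 5 \left(-1\right) = -5$)
$U{\left(k,n \right)} = -7 - 5 n + 6 k$ ($U{\left(k,n \right)} = -7 + \left(6 k - 5 n\right) = -7 + \left(- 5 n + 6 k\right) = -7 - 5 n + 6 k$)
$- 156 U{\left(-4,V \right)} + \frac{1}{137} = - 156 \left(-7 - \frac{45}{11} + 6 \left(-4\right)\right) + \frac{1}{137} = - 156 \left(-7 - \frac{45}{11} - 24\right) + \frac{1}{137} = \left(-156\right) \left(- \frac{386}{11}\right) + \frac{1}{137} = \frac{60216}{11} + \frac{1}{137} = \frac{8249603}{1507}$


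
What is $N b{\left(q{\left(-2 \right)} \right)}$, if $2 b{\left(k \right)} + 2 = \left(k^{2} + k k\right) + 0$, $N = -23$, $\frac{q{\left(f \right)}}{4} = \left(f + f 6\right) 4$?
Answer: $-1154025$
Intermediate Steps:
$q{\left(f \right)} = 112 f$ ($q{\left(f \right)} = 4 \left(f + f 6\right) 4 = 4 \left(f + 6 f\right) 4 = 4 \cdot 7 f 4 = 4 \cdot 28 f = 112 f$)
$b{\left(k \right)} = -1 + k^{2}$ ($b{\left(k \right)} = -1 + \frac{\left(k^{2} + k k\right) + 0}{2} = -1 + \frac{\left(k^{2} + k^{2}\right) + 0}{2} = -1 + \frac{2 k^{2} + 0}{2} = -1 + \frac{2 k^{2}}{2} = -1 + k^{2}$)
$N b{\left(q{\left(-2 \right)} \right)} = - 23 \left(-1 + \left(112 \left(-2\right)\right)^{2}\right) = - 23 \left(-1 + \left(-224\right)^{2}\right) = - 23 \left(-1 + 50176\right) = \left(-23\right) 50175 = -1154025$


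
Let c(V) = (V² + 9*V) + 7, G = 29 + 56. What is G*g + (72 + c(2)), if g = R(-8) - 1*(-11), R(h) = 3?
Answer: 1291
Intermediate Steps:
G = 85
c(V) = 7 + V² + 9*V
g = 14 (g = 3 - 1*(-11) = 3 + 11 = 14)
G*g + (72 + c(2)) = 85*14 + (72 + (7 + 2² + 9*2)) = 1190 + (72 + (7 + 4 + 18)) = 1190 + (72 + 29) = 1190 + 101 = 1291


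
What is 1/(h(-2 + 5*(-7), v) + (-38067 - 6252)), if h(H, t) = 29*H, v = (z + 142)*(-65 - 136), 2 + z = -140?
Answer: -1/45392 ≈ -2.2030e-5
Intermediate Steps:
z = -142 (z = -2 - 140 = -142)
v = 0 (v = (-142 + 142)*(-65 - 136) = 0*(-201) = 0)
1/(h(-2 + 5*(-7), v) + (-38067 - 6252)) = 1/(29*(-2 + 5*(-7)) + (-38067 - 6252)) = 1/(29*(-2 - 35) - 44319) = 1/(29*(-37) - 44319) = 1/(-1073 - 44319) = 1/(-45392) = -1/45392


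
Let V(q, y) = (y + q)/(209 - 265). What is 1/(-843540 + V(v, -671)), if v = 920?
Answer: -56/47238489 ≈ -1.1855e-6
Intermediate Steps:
V(q, y) = -q/56 - y/56 (V(q, y) = (q + y)/(-56) = (q + y)*(-1/56) = -q/56 - y/56)
1/(-843540 + V(v, -671)) = 1/(-843540 + (-1/56*920 - 1/56*(-671))) = 1/(-843540 + (-115/7 + 671/56)) = 1/(-843540 - 249/56) = 1/(-47238489/56) = -56/47238489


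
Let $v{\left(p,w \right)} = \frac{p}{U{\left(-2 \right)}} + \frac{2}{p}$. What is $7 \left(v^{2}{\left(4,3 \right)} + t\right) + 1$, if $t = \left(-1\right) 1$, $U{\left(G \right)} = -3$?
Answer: $- \frac{41}{36} \approx -1.1389$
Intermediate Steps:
$t = -1$
$v{\left(p,w \right)} = \frac{2}{p} - \frac{p}{3}$ ($v{\left(p,w \right)} = \frac{p}{-3} + \frac{2}{p} = p \left(- \frac{1}{3}\right) + \frac{2}{p} = - \frac{p}{3} + \frac{2}{p} = \frac{2}{p} - \frac{p}{3}$)
$7 \left(v^{2}{\left(4,3 \right)} + t\right) + 1 = 7 \left(\left(\frac{2}{4} - \frac{4}{3}\right)^{2} - 1\right) + 1 = 7 \left(\left(2 \cdot \frac{1}{4} - \frac{4}{3}\right)^{2} - 1\right) + 1 = 7 \left(\left(\frac{1}{2} - \frac{4}{3}\right)^{2} - 1\right) + 1 = 7 \left(\left(- \frac{5}{6}\right)^{2} - 1\right) + 1 = 7 \left(\frac{25}{36} - 1\right) + 1 = 7 \left(- \frac{11}{36}\right) + 1 = - \frac{77}{36} + 1 = - \frac{41}{36}$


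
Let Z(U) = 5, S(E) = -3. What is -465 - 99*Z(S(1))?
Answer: -960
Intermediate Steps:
-465 - 99*Z(S(1)) = -465 - 99*5 = -465 - 495 = -960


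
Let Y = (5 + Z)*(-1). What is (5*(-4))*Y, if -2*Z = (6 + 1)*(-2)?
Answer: 240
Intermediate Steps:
Z = 7 (Z = -(6 + 1)*(-2)/2 = -7*(-2)/2 = -½*(-14) = 7)
Y = -12 (Y = (5 + 7)*(-1) = 12*(-1) = -12)
(5*(-4))*Y = (5*(-4))*(-12) = -20*(-12) = 240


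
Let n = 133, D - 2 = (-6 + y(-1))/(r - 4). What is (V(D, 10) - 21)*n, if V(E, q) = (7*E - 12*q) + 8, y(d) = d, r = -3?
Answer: -14896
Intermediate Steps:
D = 3 (D = 2 + (-6 - 1)/(-3 - 4) = 2 - 7/(-7) = 2 - 7*(-1/7) = 2 + 1 = 3)
V(E, q) = 8 - 12*q + 7*E (V(E, q) = (-12*q + 7*E) + 8 = 8 - 12*q + 7*E)
(V(D, 10) - 21)*n = ((8 - 12*10 + 7*3) - 21)*133 = ((8 - 120 + 21) - 21)*133 = (-91 - 21)*133 = -112*133 = -14896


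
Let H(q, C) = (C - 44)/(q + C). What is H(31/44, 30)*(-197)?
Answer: 17336/193 ≈ 89.824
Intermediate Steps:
H(q, C) = (-44 + C)/(C + q)
H(31/44, 30)*(-197) = ((-44 + 30)/(30 + 31/44))*(-197) = (-14/(30 + 31*(1/44)))*(-197) = (-14/(30 + 31/44))*(-197) = (-14/(1351/44))*(-197) = ((44/1351)*(-14))*(-197) = -88/193*(-197) = 17336/193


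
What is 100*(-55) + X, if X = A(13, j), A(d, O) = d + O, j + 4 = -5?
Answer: -5496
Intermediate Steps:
j = -9 (j = -4 - 5 = -9)
A(d, O) = O + d
X = 4 (X = -9 + 13 = 4)
100*(-55) + X = 100*(-55) + 4 = -5500 + 4 = -5496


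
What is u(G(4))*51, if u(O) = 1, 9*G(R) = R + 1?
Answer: 51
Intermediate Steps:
G(R) = ⅑ + R/9 (G(R) = (R + 1)/9 = (1 + R)/9 = ⅑ + R/9)
u(G(4))*51 = 1*51 = 51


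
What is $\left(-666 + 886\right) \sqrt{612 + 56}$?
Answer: $440 \sqrt{167} \approx 5686.1$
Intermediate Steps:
$\left(-666 + 886\right) \sqrt{612 + 56} = 220 \sqrt{668} = 220 \cdot 2 \sqrt{167} = 440 \sqrt{167}$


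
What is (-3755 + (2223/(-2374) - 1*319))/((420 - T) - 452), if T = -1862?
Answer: -3224633/1448140 ≈ -2.2267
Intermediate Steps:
(-3755 + (2223/(-2374) - 1*319))/((420 - T) - 452) = (-3755 + (2223/(-2374) - 1*319))/((420 - 1*(-1862)) - 452) = (-3755 + (2223*(-1/2374) - 319))/((420 + 1862) - 452) = (-3755 + (-2223/2374 - 319))/(2282 - 452) = (-3755 - 759529/2374)/1830 = -9673899/2374*1/1830 = -3224633/1448140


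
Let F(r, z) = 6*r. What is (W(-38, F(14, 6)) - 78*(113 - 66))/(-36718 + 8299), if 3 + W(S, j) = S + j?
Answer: 3623/28419 ≈ 0.12749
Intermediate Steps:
W(S, j) = -3 + S + j (W(S, j) = -3 + (S + j) = -3 + S + j)
(W(-38, F(14, 6)) - 78*(113 - 66))/(-36718 + 8299) = ((-3 - 38 + 6*14) - 78*(113 - 66))/(-36718 + 8299) = ((-3 - 38 + 84) - 78*47)/(-28419) = (43 - 3666)*(-1/28419) = -3623*(-1/28419) = 3623/28419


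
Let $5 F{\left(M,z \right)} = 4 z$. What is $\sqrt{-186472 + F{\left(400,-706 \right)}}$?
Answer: $\frac{4 i \sqrt{292245}}{5} \approx 432.48 i$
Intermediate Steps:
$F{\left(M,z \right)} = \frac{4 z}{5}$
$\sqrt{-186472 + F{\left(400,-706 \right)}} = \sqrt{-186472 + \frac{4}{5} \left(-706\right)} = \sqrt{-186472 - \frac{2824}{5}} = \sqrt{- \frac{935184}{5}} = \frac{4 i \sqrt{292245}}{5}$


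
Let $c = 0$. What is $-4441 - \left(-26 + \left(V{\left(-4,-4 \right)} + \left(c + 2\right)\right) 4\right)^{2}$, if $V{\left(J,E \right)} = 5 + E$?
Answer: $-4637$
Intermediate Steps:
$-4441 - \left(-26 + \left(V{\left(-4,-4 \right)} + \left(c + 2\right)\right) 4\right)^{2} = -4441 - \left(-26 + \left(\left(5 - 4\right) + \left(0 + 2\right)\right) 4\right)^{2} = -4441 - \left(-26 + \left(1 + 2\right) 4\right)^{2} = -4441 - \left(-26 + 3 \cdot 4\right)^{2} = -4441 - \left(-26 + 12\right)^{2} = -4441 - \left(-14\right)^{2} = -4441 - 196 = -4637$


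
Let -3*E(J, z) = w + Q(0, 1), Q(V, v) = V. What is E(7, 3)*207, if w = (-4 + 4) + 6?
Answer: -414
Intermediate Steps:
w = 6 (w = 0 + 6 = 6)
E(J, z) = -2 (E(J, z) = -(6 + 0)/3 = -1/3*6 = -2)
E(7, 3)*207 = -2*207 = -414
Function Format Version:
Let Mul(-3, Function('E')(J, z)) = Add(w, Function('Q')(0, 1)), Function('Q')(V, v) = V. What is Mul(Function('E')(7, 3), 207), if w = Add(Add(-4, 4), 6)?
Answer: -414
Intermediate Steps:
w = 6 (w = Add(0, 6) = 6)
Function('E')(J, z) = -2 (Function('E')(J, z) = Mul(Rational(-1, 3), Add(6, 0)) = Mul(Rational(-1, 3), 6) = -2)
Mul(Function('E')(7, 3), 207) = Mul(-2, 207) = -414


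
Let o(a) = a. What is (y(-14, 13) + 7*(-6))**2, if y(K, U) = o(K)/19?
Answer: 659344/361 ≈ 1826.4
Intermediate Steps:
y(K, U) = K/19
(y(-14, 13) + 7*(-6))**2 = ((1/19)*(-14) + 7*(-6))**2 = (-14/19 - 42)**2 = (-812/19)**2 = 659344/361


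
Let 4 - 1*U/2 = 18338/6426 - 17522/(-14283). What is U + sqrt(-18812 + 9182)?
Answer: -273622/1699677 + 3*I*sqrt(1070) ≈ -0.16098 + 98.133*I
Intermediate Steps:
U = -273622/1699677 (U = 8 - 2*(18338/6426 - 17522/(-14283)) = 8 - 2*(18338*(1/6426) - 17522*(-1/14283)) = 8 - 2*(9169/3213 + 17522/14283) = 8 - 2*6935519/1699677 = 8 - 13871038/1699677 = -273622/1699677 ≈ -0.16098)
U + sqrt(-18812 + 9182) = -273622/1699677 + sqrt(-18812 + 9182) = -273622/1699677 + sqrt(-9630) = -273622/1699677 + 3*I*sqrt(1070)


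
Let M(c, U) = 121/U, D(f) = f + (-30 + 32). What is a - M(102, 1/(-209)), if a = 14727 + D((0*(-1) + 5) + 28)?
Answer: 40051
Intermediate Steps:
D(f) = 2 + f (D(f) = f + 2 = 2 + f)
a = 14762 (a = 14727 + (2 + ((0*(-1) + 5) + 28)) = 14727 + (2 + ((0 + 5) + 28)) = 14727 + (2 + (5 + 28)) = 14727 + (2 + 33) = 14727 + 35 = 14762)
a - M(102, 1/(-209)) = 14762 - 121/(1/(-209)) = 14762 - 121/(-1/209) = 14762 - 121*(-209) = 14762 - 1*(-25289) = 14762 + 25289 = 40051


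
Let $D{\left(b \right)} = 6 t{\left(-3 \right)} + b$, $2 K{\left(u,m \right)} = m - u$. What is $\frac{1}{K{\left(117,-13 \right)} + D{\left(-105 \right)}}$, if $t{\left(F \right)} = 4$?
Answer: $- \frac{1}{146} \approx -0.0068493$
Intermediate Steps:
$K{\left(u,m \right)} = \frac{m}{2} - \frac{u}{2}$ ($K{\left(u,m \right)} = \frac{m - u}{2} = \frac{m}{2} - \frac{u}{2}$)
$D{\left(b \right)} = 24 + b$ ($D{\left(b \right)} = 6 \cdot 4 + b = 24 + b$)
$\frac{1}{K{\left(117,-13 \right)} + D{\left(-105 \right)}} = \frac{1}{\left(\frac{1}{2} \left(-13\right) - \frac{117}{2}\right) + \left(24 - 105\right)} = \frac{1}{\left(- \frac{13}{2} - \frac{117}{2}\right) - 81} = \frac{1}{-65 - 81} = \frac{1}{-146} = - \frac{1}{146}$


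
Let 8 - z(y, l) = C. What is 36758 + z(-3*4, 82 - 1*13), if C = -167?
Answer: 36933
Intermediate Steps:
z(y, l) = 175 (z(y, l) = 8 - 1*(-167) = 8 + 167 = 175)
36758 + z(-3*4, 82 - 1*13) = 36758 + 175 = 36933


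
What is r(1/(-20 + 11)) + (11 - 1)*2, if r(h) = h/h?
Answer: 21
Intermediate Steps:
r(h) = 1
r(1/(-20 + 11)) + (11 - 1)*2 = 1 + (11 - 1)*2 = 1 + 10*2 = 1 + 20 = 21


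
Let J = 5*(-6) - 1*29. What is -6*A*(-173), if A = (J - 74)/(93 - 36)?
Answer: -2422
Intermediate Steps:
J = -59 (J = -30 - 29 = -59)
A = -7/3 (A = (-59 - 74)/(93 - 36) = -133/57 = -133*1/57 = -7/3 ≈ -2.3333)
-6*A*(-173) = -6*(-7/3)*(-173) = 14*(-173) = -2422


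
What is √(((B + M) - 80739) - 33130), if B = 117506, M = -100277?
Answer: 8*I*√1510 ≈ 310.87*I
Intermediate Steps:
√(((B + M) - 80739) - 33130) = √(((117506 - 100277) - 80739) - 33130) = √((17229 - 80739) - 33130) = √(-63510 - 33130) = √(-96640) = 8*I*√1510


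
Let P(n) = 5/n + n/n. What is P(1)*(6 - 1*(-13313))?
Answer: 79914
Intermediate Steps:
P(n) = 1 + 5/n (P(n) = 5/n + 1 = 1 + 5/n)
P(1)*(6 - 1*(-13313)) = ((5 + 1)/1)*(6 - 1*(-13313)) = (1*6)*(6 + 13313) = 6*13319 = 79914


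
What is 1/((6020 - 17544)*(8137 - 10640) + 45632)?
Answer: 1/28890204 ≈ 3.4614e-8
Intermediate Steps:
1/((6020 - 17544)*(8137 - 10640) + 45632) = 1/(-11524*(-2503) + 45632) = 1/(28844572 + 45632) = 1/28890204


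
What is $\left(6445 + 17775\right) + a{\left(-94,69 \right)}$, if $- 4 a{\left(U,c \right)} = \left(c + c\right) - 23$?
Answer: $\frac{96765}{4} \approx 24191.0$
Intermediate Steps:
$a{\left(U,c \right)} = \frac{23}{4} - \frac{c}{2}$ ($a{\left(U,c \right)} = - \frac{\left(c + c\right) - 23}{4} = - \frac{2 c - 23}{4} = - \frac{-23 + 2 c}{4} = \frac{23}{4} - \frac{c}{2}$)
$\left(6445 + 17775\right) + a{\left(-94,69 \right)} = \left(6445 + 17775\right) + \left(\frac{23}{4} - \frac{69}{2}\right) = 24220 + \left(\frac{23}{4} - \frac{69}{2}\right) = 24220 - \frac{115}{4} = \frac{96765}{4}$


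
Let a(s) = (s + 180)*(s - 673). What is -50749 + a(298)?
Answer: -229999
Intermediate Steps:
a(s) = (-673 + s)*(180 + s) (a(s) = (180 + s)*(-673 + s) = (-673 + s)*(180 + s))
-50749 + a(298) = -50749 + (-121140 + 298² - 493*298) = -50749 + (-121140 + 88804 - 146914) = -50749 - 179250 = -229999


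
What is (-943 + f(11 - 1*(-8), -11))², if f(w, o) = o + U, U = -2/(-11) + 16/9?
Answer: 8883439504/9801 ≈ 9.0638e+5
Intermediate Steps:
U = 194/99 (U = -2*(-1/11) + 16*(⅑) = 2/11 + 16/9 = 194/99 ≈ 1.9596)
f(w, o) = 194/99 + o (f(w, o) = o + 194/99 = 194/99 + o)
(-943 + f(11 - 1*(-8), -11))² = (-943 + (194/99 - 11))² = (-943 - 895/99)² = (-94252/99)² = 8883439504/9801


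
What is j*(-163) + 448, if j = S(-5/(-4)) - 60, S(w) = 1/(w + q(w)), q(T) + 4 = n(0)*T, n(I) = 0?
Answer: 113160/11 ≈ 10287.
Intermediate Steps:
q(T) = -4 (q(T) = -4 + 0*T = -4 + 0 = -4)
S(w) = 1/(-4 + w) (S(w) = 1/(w - 4) = 1/(-4 + w))
j = -664/11 (j = 1/(-4 - 5/(-4)) - 60 = 1/(-4 - 5*(-¼)) - 60 = 1/(-4 + 5/4) - 60 = 1/(-11/4) - 60 = -4/11 - 60 = -664/11 ≈ -60.364)
j*(-163) + 448 = -664/11*(-163) + 448 = 108232/11 + 448 = 113160/11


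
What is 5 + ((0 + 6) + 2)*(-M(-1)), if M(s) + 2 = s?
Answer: 29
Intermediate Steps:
M(s) = -2 + s
5 + ((0 + 6) + 2)*(-M(-1)) = 5 + ((0 + 6) + 2)*(-(-2 - 1)) = 5 + (6 + 2)*(-1*(-3)) = 5 + 8*3 = 5 + 24 = 29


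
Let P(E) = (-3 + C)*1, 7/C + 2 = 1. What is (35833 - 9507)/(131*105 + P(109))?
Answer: 26326/13745 ≈ 1.9153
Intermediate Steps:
C = -7 (C = 7/(-2 + 1) = 7/(-1) = 7*(-1) = -7)
P(E) = -10 (P(E) = (-3 - 7)*1 = -10*1 = -10)
(35833 - 9507)/(131*105 + P(109)) = (35833 - 9507)/(131*105 - 10) = 26326/(13755 - 10) = 26326/13745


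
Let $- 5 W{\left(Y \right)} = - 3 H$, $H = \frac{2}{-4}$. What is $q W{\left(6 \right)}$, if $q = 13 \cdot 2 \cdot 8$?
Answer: $- \frac{312}{5} \approx -62.4$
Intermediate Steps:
$H = - \frac{1}{2}$ ($H = 2 \left(- \frac{1}{4}\right) = - \frac{1}{2} \approx -0.5$)
$q = 208$ ($q = 26 \cdot 8 = 208$)
$W{\left(Y \right)} = - \frac{3}{10}$ ($W{\left(Y \right)} = - \frac{\left(-3\right) \left(- \frac{1}{2}\right)}{5} = \left(- \frac{1}{5}\right) \frac{3}{2} = - \frac{3}{10}$)
$q W{\left(6 \right)} = 208 \left(- \frac{3}{10}\right) = - \frac{312}{5}$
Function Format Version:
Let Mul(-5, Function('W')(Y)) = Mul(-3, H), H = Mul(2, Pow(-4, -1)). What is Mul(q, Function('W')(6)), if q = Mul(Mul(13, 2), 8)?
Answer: Rational(-312, 5) ≈ -62.400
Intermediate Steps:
H = Rational(-1, 2) (H = Mul(2, Rational(-1, 4)) = Rational(-1, 2) ≈ -0.50000)
q = 208 (q = Mul(26, 8) = 208)
Function('W')(Y) = Rational(-3, 10) (Function('W')(Y) = Mul(Rational(-1, 5), Mul(-3, Rational(-1, 2))) = Mul(Rational(-1, 5), Rational(3, 2)) = Rational(-3, 10))
Mul(q, Function('W')(6)) = Mul(208, Rational(-3, 10)) = Rational(-312, 5)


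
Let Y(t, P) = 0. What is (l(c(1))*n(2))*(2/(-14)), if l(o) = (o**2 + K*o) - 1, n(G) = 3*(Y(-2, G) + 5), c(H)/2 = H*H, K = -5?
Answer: 15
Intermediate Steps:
c(H) = 2*H**2 (c(H) = 2*(H*H) = 2*H**2)
n(G) = 15 (n(G) = 3*(0 + 5) = 3*5 = 15)
l(o) = -1 + o**2 - 5*o (l(o) = (o**2 - 5*o) - 1 = -1 + o**2 - 5*o)
(l(c(1))*n(2))*(2/(-14)) = ((-1 + (2*1**2)**2 - 10*1**2)*15)*(2/(-14)) = ((-1 + (2*1)**2 - 10)*15)*(2*(-1/14)) = ((-1 + 2**2 - 5*2)*15)*(-1/7) = ((-1 + 4 - 10)*15)*(-1/7) = -7*15*(-1/7) = -105*(-1/7) = 15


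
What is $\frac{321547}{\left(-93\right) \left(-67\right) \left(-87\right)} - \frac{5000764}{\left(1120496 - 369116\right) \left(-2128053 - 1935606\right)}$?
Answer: $- \frac{27272041572584462}{45978139251091215} \approx -0.59315$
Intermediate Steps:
$\frac{321547}{\left(-93\right) \left(-67\right) \left(-87\right)} - \frac{5000764}{\left(1120496 - 369116\right) \left(-2128053 - 1935606\right)} = \frac{321547}{6231 \left(-87\right)} - \frac{5000764}{751380 \left(-4063659\right)} = \frac{321547}{-542097} - \frac{5000764}{-3053352099420} = 321547 \left(- \frac{1}{542097}\right) - - \frac{1250191}{763338024855} = - \frac{321547}{542097} + \frac{1250191}{763338024855} = - \frac{27272041572584462}{45978139251091215}$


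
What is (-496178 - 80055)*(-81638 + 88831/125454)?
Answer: 843088545539899/17922 ≈ 4.7042e+10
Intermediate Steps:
(-496178 - 80055)*(-81638 + 88831/125454) = -576233*(-81638 + 88831*(1/125454)) = -576233*(-81638 + 88831/125454) = -576233*(-10241724821/125454) = 843088545539899/17922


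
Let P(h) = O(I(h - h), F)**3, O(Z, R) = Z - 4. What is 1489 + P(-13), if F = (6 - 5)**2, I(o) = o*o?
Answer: 1425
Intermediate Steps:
I(o) = o**2
F = 1 (F = 1**2 = 1)
O(Z, R) = -4 + Z
P(h) = -64 (P(h) = (-4 + (h - h)**2)**3 = (-4 + 0**2)**3 = (-4 + 0)**3 = (-4)**3 = -64)
1489 + P(-13) = 1489 - 64 = 1425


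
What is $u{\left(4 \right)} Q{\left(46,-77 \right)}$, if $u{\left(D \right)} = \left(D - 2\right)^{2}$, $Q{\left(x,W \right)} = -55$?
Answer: $-220$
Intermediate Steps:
$u{\left(D \right)} = \left(-2 + D\right)^{2}$
$u{\left(4 \right)} Q{\left(46,-77 \right)} = \left(-2 + 4\right)^{2} \left(-55\right) = 2^{2} \left(-55\right) = 4 \left(-55\right) = -220$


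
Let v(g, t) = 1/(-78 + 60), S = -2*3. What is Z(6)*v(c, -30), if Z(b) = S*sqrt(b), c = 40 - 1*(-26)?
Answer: sqrt(6)/3 ≈ 0.81650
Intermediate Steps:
c = 66 (c = 40 + 26 = 66)
S = -6
Z(b) = -6*sqrt(b)
v(g, t) = -1/18 (v(g, t) = 1/(-18) = -1/18)
Z(6)*v(c, -30) = -6*sqrt(6)*(-1/18) = sqrt(6)/3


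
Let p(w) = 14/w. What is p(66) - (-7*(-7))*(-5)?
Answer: 8092/33 ≈ 245.21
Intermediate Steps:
p(66) - (-7*(-7))*(-5) = 14/66 - (-7*(-7))*(-5) = 14*(1/66) - 49*(-5) = 7/33 - 1*(-245) = 7/33 + 245 = 8092/33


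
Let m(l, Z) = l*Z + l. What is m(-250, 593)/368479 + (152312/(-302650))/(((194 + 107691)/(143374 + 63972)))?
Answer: -8242886061987004/6015676735162375 ≈ -1.3702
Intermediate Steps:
m(l, Z) = l + Z*l (m(l, Z) = Z*l + l = l + Z*l)
m(-250, 593)/368479 + (152312/(-302650))/(((194 + 107691)/(143374 + 63972))) = -250*(1 + 593)/368479 + (152312/(-302650))/(((194 + 107691)/(143374 + 63972))) = -250*594*(1/368479) + (152312*(-1/302650))/((107885/207346)) = -148500*1/368479 - 76156/(151325*(107885*(1/207346))) = -148500/368479 - 76156/(151325*107885/207346) = -148500/368479 - 76156/151325*207346/107885 = -148500/368479 - 15790641976/16325697625 = -8242886061987004/6015676735162375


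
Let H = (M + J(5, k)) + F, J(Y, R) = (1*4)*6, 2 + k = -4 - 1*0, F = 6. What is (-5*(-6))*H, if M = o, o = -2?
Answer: 840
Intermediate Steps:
k = -6 (k = -2 + (-4 - 1*0) = -2 + (-4 + 0) = -2 - 4 = -6)
J(Y, R) = 24 (J(Y, R) = 4*6 = 24)
M = -2
H = 28 (H = (-2 + 24) + 6 = 22 + 6 = 28)
(-5*(-6))*H = -5*(-6)*28 = 30*28 = 840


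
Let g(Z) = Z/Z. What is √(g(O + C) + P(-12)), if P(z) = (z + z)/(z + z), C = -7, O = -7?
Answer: √2 ≈ 1.4142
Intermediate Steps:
g(Z) = 1
P(z) = 1 (P(z) = (2*z)/((2*z)) = (2*z)*(1/(2*z)) = 1)
√(g(O + C) + P(-12)) = √(1 + 1) = √2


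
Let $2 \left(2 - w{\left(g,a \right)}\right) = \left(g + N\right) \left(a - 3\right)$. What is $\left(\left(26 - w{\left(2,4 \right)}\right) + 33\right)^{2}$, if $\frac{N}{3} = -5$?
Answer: $\frac{10201}{4} \approx 2550.3$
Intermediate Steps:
$N = -15$ ($N = 3 \left(-5\right) = -15$)
$w{\left(g,a \right)} = 2 - \frac{\left(-15 + g\right) \left(-3 + a\right)}{2}$ ($w{\left(g,a \right)} = 2 - \frac{\left(g - 15\right) \left(a - 3\right)}{2} = 2 - \frac{\left(-15 + g\right) \left(-3 + a\right)}{2}$)
$\left(\left(26 - w{\left(2,4 \right)}\right) + 33\right)^{2} = \left(\left(26 - \left(- \frac{41}{2} + \frac{3}{2} \cdot 2 + \frac{15}{2} \cdot 4 - 2 \cdot 2\right)\right) + 33\right)^{2} = \left(\left(26 - \left(- \frac{41}{2} + 3 + 30 - 4\right)\right) + 33\right)^{2} = \left(\left(26 - \frac{17}{2}\right) + 33\right)^{2} = \left(\frac{35}{2} + 33\right)^{2} = \left(\frac{101}{2}\right)^{2} = \frac{10201}{4}$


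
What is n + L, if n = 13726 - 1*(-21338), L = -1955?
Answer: 33109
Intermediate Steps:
n = 35064 (n = 13726 + 21338 = 35064)
n + L = 35064 - 1955 = 33109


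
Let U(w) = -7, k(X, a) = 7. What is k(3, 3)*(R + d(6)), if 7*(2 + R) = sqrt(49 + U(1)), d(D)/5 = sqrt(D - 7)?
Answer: -14 + sqrt(42) + 35*I ≈ -7.5193 + 35.0*I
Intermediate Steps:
d(D) = 5*sqrt(-7 + D) (d(D) = 5*sqrt(D - 7) = 5*sqrt(-7 + D))
R = -2 + sqrt(42)/7 (R = -2 + sqrt(49 - 7)/7 = -2 + sqrt(42)/7 ≈ -1.0742)
k(3, 3)*(R + d(6)) = 7*((-2 + sqrt(42)/7) + 5*sqrt(-7 + 6)) = 7*((-2 + sqrt(42)/7) + 5*sqrt(-1)) = 7*((-2 + sqrt(42)/7) + 5*I) = 7*(-2 + 5*I + sqrt(42)/7) = -14 + sqrt(42) + 35*I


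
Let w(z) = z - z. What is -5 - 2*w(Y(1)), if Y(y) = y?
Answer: -5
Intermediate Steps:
w(z) = 0
-5 - 2*w(Y(1)) = -5 - 2*0 = -5 + 0 = -5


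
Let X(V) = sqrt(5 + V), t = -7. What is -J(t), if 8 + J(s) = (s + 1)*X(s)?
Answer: 8 + 6*I*sqrt(2) ≈ 8.0 + 8.4853*I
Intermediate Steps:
J(s) = -8 + sqrt(5 + s)*(1 + s) (J(s) = -8 + (s + 1)*sqrt(5 + s) = -8 + (1 + s)*sqrt(5 + s) = -8 + sqrt(5 + s)*(1 + s))
-J(t) = -(-8 + sqrt(5 - 7) - 7*sqrt(5 - 7)) = -(-8 + sqrt(-2) - 7*I*sqrt(2)) = -(-8 + I*sqrt(2) - 7*I*sqrt(2)) = -(-8 - 6*I*sqrt(2)) = 8 + 6*I*sqrt(2)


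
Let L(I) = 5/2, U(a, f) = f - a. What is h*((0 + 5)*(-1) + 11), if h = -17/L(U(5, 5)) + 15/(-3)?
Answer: -354/5 ≈ -70.800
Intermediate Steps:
L(I) = 5/2 (L(I) = 5*(½) = 5/2)
h = -59/5 (h = -17/5/2 + 15/(-3) = -17*⅖ + 15*(-⅓) = -34/5 - 5 = -59/5 ≈ -11.800)
h*((0 + 5)*(-1) + 11) = -59*((0 + 5)*(-1) + 11)/5 = -59*(5*(-1) + 11)/5 = -59*(-5 + 11)/5 = -59/5*6 = -354/5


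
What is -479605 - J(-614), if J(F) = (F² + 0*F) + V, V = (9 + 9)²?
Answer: -856925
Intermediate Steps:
V = 324 (V = 18² = 324)
J(F) = 324 + F² (J(F) = (F² + 0*F) + 324 = (F² + 0) + 324 = F² + 324 = 324 + F²)
-479605 - J(-614) = -479605 - (324 + (-614)²) = -479605 - (324 + 376996) = -479605 - 1*377320 = -479605 - 377320 = -856925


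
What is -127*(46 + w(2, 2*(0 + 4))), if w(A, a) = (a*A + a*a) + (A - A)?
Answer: -16002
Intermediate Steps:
w(A, a) = a**2 + A*a (w(A, a) = (A*a + a**2) + 0 = (a**2 + A*a) + 0 = a**2 + A*a)
-127*(46 + w(2, 2*(0 + 4))) = -127*(46 + (2*(0 + 4))*(2 + 2*(0 + 4))) = -127*(46 + (2*4)*(2 + 2*4)) = -127*(46 + 8*(2 + 8)) = -127*(46 + 8*10) = -127*(46 + 80) = -127*126 = -16002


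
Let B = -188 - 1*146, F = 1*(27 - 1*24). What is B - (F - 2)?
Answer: -335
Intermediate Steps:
F = 3 (F = 1*(27 - 24) = 1*3 = 3)
B = -334 (B = -188 - 146 = -334)
B - (F - 2) = -334 - (3 - 2) = -334 - 1*1 = -334 - 1 = -335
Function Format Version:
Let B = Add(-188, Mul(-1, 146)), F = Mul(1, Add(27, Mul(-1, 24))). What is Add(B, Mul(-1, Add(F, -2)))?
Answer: -335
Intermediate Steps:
F = 3 (F = Mul(1, Add(27, -24)) = Mul(1, 3) = 3)
B = -334 (B = Add(-188, -146) = -334)
Add(B, Mul(-1, Add(F, -2))) = Add(-334, Mul(-1, Add(3, -2))) = Add(-334, Mul(-1, 1)) = Add(-334, -1) = -335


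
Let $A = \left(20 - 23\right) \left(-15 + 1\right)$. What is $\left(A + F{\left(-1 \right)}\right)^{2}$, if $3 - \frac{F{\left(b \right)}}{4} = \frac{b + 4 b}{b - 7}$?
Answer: $\frac{10609}{4} \approx 2652.3$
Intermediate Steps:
$A = 42$ ($A = \left(-3\right) \left(-14\right) = 42$)
$F{\left(b \right)} = 12 - \frac{20 b}{-7 + b}$ ($F{\left(b \right)} = 12 - 4 \frac{b + 4 b}{b - 7} = 12 - 4 \frac{5 b}{-7 + b} = 12 - \frac{20 b}{-7 + b}$)
$\left(A + F{\left(-1 \right)}\right)^{2} = \left(42 + \frac{4 \left(-21 - -2\right)}{-7 - 1}\right)^{2} = \left(42 + \frac{4 \left(-21 + 2\right)}{-8}\right)^{2} = \left(42 + 4 \left(- \frac{1}{8}\right) \left(-19\right)\right)^{2} = \left(42 + \frac{19}{2}\right)^{2} = \left(\frac{103}{2}\right)^{2} = \frac{10609}{4}$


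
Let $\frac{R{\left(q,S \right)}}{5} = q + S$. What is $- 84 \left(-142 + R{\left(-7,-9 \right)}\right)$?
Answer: $18648$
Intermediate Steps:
$R{\left(q,S \right)} = 5 S + 5 q$ ($R{\left(q,S \right)} = 5 \left(q + S\right) = 5 \left(S + q\right) = 5 S + 5 q$)
$- 84 \left(-142 + R{\left(-7,-9 \right)}\right) = - 84 \left(-142 + \left(5 \left(-9\right) + 5 \left(-7\right)\right)\right) = - 84 \left(-142 - 80\right) = \left(-84\right) \left(-222\right) = 18648$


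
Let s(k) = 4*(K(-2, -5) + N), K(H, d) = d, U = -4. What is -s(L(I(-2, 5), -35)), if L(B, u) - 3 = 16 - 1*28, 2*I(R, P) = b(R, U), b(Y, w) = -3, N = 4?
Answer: 4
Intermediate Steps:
I(R, P) = -3/2 (I(R, P) = (1/2)*(-3) = -3/2)
L(B, u) = -9 (L(B, u) = 3 + (16 - 1*28) = 3 + (16 - 28) = 3 - 12 = -9)
s(k) = -4 (s(k) = 4*(-5 + 4) = 4*(-1) = -4)
-s(L(I(-2, 5), -35)) = -1*(-4) = 4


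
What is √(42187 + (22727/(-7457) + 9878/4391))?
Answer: √45229895757162651646/32743687 ≈ 205.39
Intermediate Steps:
√(42187 + (22727/(-7457) + 9878/4391)) = √(42187 + (22727*(-1/7457) + 9878*(1/4391))) = √(42187 + (-22727/7457 + 9878/4391)) = √(42187 - 26134011/32743687) = √(1381331789458/32743687) = √45229895757162651646/32743687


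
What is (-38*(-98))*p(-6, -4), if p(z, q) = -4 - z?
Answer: 7448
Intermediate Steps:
(-38*(-98))*p(-6, -4) = (-38*(-98))*(-4 - 1*(-6)) = 3724*(-4 + 6) = 3724*2 = 7448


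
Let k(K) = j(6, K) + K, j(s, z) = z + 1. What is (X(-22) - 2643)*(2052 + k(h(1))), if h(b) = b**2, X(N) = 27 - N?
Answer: -5330670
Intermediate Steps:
j(s, z) = 1 + z
k(K) = 1 + 2*K (k(K) = (1 + K) + K = 1 + 2*K)
(X(-22) - 2643)*(2052 + k(h(1))) = ((27 - 1*(-22)) - 2643)*(2052 + (1 + 2*1**2)) = ((27 + 22) - 2643)*(2052 + (1 + 2*1)) = (49 - 2643)*(2052 + (1 + 2)) = -2594*(2052 + 3) = -2594*2055 = -5330670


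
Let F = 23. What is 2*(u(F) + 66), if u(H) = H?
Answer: 178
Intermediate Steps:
2*(u(F) + 66) = 2*(23 + 66) = 2*89 = 178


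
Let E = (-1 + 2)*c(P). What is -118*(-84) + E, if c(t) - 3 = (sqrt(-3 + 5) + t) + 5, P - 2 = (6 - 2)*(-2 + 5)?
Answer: 9934 + sqrt(2) ≈ 9935.4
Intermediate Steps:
P = 14 (P = 2 + (6 - 2)*(-2 + 5) = 2 + 4*3 = 2 + 12 = 14)
c(t) = 8 + t + sqrt(2) (c(t) = 3 + ((sqrt(-3 + 5) + t) + 5) = 3 + ((sqrt(2) + t) + 5) = 3 + ((t + sqrt(2)) + 5) = 3 + (5 + t + sqrt(2)) = 8 + t + sqrt(2))
E = 22 + sqrt(2) (E = (-1 + 2)*(8 + 14 + sqrt(2)) = 1*(22 + sqrt(2)) = 22 + sqrt(2) ≈ 23.414)
-118*(-84) + E = -118*(-84) + (22 + sqrt(2)) = 9912 + (22 + sqrt(2)) = 9934 + sqrt(2)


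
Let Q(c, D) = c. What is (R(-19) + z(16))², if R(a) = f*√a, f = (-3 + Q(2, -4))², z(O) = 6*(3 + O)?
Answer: (114 + I*√19)² ≈ 12977.0 + 993.83*I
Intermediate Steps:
z(O) = 18 + 6*O
f = 1 (f = (-3 + 2)² = (-1)² = 1)
R(a) = √a (R(a) = 1*√a = √a)
(R(-19) + z(16))² = (√(-19) + (18 + 6*16))² = (I*√19 + (18 + 96))² = (I*√19 + 114)² = (114 + I*√19)²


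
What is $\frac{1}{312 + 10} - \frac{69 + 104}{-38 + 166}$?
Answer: $- \frac{27789}{20608} \approx -1.3485$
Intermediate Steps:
$\frac{1}{312 + 10} - \frac{69 + 104}{-38 + 166} = \frac{1}{322} - \frac{173}{128} = - \frac{27789}{20608}$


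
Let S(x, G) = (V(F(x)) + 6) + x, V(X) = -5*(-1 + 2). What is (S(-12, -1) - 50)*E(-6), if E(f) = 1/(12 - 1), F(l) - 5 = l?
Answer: -61/11 ≈ -5.5455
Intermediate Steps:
F(l) = 5 + l
V(X) = -5 (V(X) = -5*1 = -5)
S(x, G) = 1 + x (S(x, G) = (-5 + 6) + x = 1 + x)
E(f) = 1/11
(S(-12, -1) - 50)*E(-6) = ((1 - 12) - 50)*(1/11) = (-11 - 50)*(1/11) = -61*1/11 = -61/11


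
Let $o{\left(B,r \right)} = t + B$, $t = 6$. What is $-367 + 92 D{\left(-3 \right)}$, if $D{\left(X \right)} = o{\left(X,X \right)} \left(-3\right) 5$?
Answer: $-4507$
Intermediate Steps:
$o{\left(B,r \right)} = 6 + B$
$D{\left(X \right)} = -90 - 15 X$ ($D{\left(X \right)} = \left(6 + X\right) \left(-3\right) 5 = \left(-18 - 3 X\right) 5 = -90 - 15 X$)
$-367 + 92 D{\left(-3 \right)} = -367 + 92 \left(-90 - -45\right) = -367 + 92 \left(-90 + 45\right) = -367 + 92 \left(-45\right) = -367 - 4140 = -4507$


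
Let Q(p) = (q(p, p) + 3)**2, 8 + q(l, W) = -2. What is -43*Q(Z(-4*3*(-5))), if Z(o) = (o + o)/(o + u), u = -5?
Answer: -2107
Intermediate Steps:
q(l, W) = -10 (q(l, W) = -8 - 2 = -10)
Z(o) = 2*o/(-5 + o) (Z(o) = (o + o)/(o - 5) = (2*o)/(-5 + o) = 2*o/(-5 + o))
Q(p) = 49 (Q(p) = (-10 + 3)**2 = (-7)**2 = 49)
-43*Q(Z(-4*3*(-5))) = -43*49 = -2107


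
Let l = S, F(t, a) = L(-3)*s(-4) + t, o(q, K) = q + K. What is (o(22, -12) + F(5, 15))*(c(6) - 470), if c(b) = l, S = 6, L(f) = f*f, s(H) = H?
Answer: 9744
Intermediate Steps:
o(q, K) = K + q
L(f) = f²
F(t, a) = -36 + t (F(t, a) = (-3)²*(-4) + t = 9*(-4) + t = -36 + t)
l = 6
c(b) = 6
(o(22, -12) + F(5, 15))*(c(6) - 470) = ((-12 + 22) + (-36 + 5))*(6 - 470) = (10 - 31)*(-464) = -21*(-464) = 9744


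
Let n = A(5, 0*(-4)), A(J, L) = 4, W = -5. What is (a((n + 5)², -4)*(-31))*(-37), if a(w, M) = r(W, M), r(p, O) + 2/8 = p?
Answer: -24087/4 ≈ -6021.8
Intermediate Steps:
r(p, O) = -¼ + p
n = 4
a(w, M) = -21/4 (a(w, M) = -¼ - 5 = -21/4)
(a((n + 5)², -4)*(-31))*(-37) = -21/4*(-31)*(-37) = (651/4)*(-37) = -24087/4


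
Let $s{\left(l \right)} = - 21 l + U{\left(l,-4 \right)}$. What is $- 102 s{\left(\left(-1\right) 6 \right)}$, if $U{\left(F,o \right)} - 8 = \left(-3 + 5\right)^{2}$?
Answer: $-14076$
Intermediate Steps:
$U{\left(F,o \right)} = 12$ ($U{\left(F,o \right)} = 8 + \left(-3 + 5\right)^{2} = 8 + 2^{2} = 8 + 4 = 12$)
$s{\left(l \right)} = 12 - 21 l$ ($s{\left(l \right)} = - 21 l + 12 = 12 - 21 l$)
$- 102 s{\left(\left(-1\right) 6 \right)} = - 102 \left(12 - 21 \left(\left(-1\right) 6\right)\right) = - 102 \left(12 - -126\right) = - 102 \left(12 + 126\right) = \left(-102\right) 138 = -14076$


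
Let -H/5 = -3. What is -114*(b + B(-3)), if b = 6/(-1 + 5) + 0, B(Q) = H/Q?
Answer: 399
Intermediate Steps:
H = 15 (H = -5*(-3) = 15)
B(Q) = 15/Q
b = 3/2 (b = 6/4 + 0 = (¼)*6 + 0 = 3/2 + 0 = 3/2 ≈ 1.5000)
-114*(b + B(-3)) = -114*(3/2 + 15/(-3)) = -114*(3/2 + 15*(-⅓)) = -114*(3/2 - 5) = -114*(-7/2) = 399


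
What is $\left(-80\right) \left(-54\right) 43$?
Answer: $185760$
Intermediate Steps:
$\left(-80\right) \left(-54\right) 43 = 4320 \cdot 43 = 185760$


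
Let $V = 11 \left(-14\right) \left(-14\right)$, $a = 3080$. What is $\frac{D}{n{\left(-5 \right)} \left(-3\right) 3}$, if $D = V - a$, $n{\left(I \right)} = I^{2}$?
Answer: $\frac{308}{75} \approx 4.1067$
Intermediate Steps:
$V = 2156$ ($V = \left(-154\right) \left(-14\right) = 2156$)
$D = -924$ ($D = 2156 - 3080 = -924$)
$\frac{D}{n{\left(-5 \right)} \left(-3\right) 3} = - \frac{924}{\left(-5\right)^{2} \left(-3\right) 3} = - \frac{924}{25 \left(-3\right) 3} = - \frac{924}{\left(-75\right) 3} = - \frac{924}{-225} = \left(-924\right) \left(- \frac{1}{225}\right) = \frac{308}{75}$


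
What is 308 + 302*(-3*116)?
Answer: -104788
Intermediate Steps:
308 + 302*(-3*116) = 308 + 302*(-348) = 308 - 105096 = -104788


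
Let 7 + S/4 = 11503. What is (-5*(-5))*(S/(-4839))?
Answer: -383200/1613 ≈ -237.57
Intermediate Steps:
S = 45984 (S = -28 + 4*11503 = -28 + 46012 = 45984)
(-5*(-5))*(S/(-4839)) = (-5*(-5))*(45984/(-4839)) = 25*(45984*(-1/4839)) = 25*(-15328/1613) = -383200/1613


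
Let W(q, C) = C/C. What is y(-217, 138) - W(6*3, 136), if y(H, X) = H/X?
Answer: -355/138 ≈ -2.5725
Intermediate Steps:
W(q, C) = 1
y(-217, 138) - W(6*3, 136) = -217/138 - 1*1 = -217*1/138 - 1 = -217/138 - 1 = -355/138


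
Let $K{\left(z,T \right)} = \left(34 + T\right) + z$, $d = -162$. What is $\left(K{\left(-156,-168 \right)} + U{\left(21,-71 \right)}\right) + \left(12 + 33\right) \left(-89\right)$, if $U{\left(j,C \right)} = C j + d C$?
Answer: $5716$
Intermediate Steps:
$U{\left(j,C \right)} = - 162 C + C j$ ($U{\left(j,C \right)} = C j - 162 C = - 162 C + C j$)
$K{\left(z,T \right)} = 34 + T + z$
$\left(K{\left(-156,-168 \right)} + U{\left(21,-71 \right)}\right) + \left(12 + 33\right) \left(-89\right) = \left(\left(34 - 168 - 156\right) - 71 \left(-162 + 21\right)\right) + \left(12 + 33\right) \left(-89\right) = \left(-290 - -10011\right) + 45 \left(-89\right) = \left(-290 + 10011\right) - 4005 = 9721 - 4005 = 5716$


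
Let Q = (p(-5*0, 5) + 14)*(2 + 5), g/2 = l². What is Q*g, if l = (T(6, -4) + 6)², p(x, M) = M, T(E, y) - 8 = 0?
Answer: 10218656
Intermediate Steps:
T(E, y) = 8 (T(E, y) = 8 + 0 = 8)
l = 196 (l = (8 + 6)² = 14² = 196)
g = 76832 (g = 2*196² = 2*38416 = 76832)
Q = 133 (Q = (5 + 14)*(2 + 5) = 19*7 = 133)
Q*g = 133*76832 = 10218656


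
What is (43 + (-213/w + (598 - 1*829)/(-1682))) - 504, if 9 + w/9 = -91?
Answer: -116215939/252300 ≈ -460.63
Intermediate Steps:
w = -900 (w = -81 + 9*(-91) = -81 - 819 = -900)
(43 + (-213/w + (598 - 1*829)/(-1682))) - 504 = (43 + (-213/(-900) + (598 - 1*829)/(-1682))) - 504 = (43 + (-213*(-1/900) + (598 - 829)*(-1/1682))) - 504 = (43 + (71/300 - 231*(-1/1682))) - 504 = (43 + (71/300 + 231/1682)) - 504 = (43 + 94361/252300) - 504 = 10943261/252300 - 504 = -116215939/252300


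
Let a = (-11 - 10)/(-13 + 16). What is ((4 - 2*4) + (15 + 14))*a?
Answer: -175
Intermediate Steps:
a = -7 (a = -21/3 = -21*⅓ = -7)
((4 - 2*4) + (15 + 14))*a = ((4 - 2*4) + (15 + 14))*(-7) = ((4 - 8) + 29)*(-7) = (-4 + 29)*(-7) = 25*(-7) = -175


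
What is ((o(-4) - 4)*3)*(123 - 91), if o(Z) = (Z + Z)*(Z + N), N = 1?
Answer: 1920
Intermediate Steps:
o(Z) = 2*Z*(1 + Z) (o(Z) = (Z + Z)*(Z + 1) = (2*Z)*(1 + Z) = 2*Z*(1 + Z))
((o(-4) - 4)*3)*(123 - 91) = ((2*(-4)*(1 - 4) - 4)*3)*(123 - 91) = ((2*(-4)*(-3) - 4)*3)*32 = ((24 - 4)*3)*32 = (20*3)*32 = 60*32 = 1920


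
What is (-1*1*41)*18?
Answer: -738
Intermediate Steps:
(-1*1*41)*18 = -1*41*18 = -41*18 = -738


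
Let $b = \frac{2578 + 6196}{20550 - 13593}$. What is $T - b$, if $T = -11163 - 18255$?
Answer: $- \frac{204669800}{6957} \approx -29419.0$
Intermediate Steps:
$b = \frac{8774}{6957} \approx 1.2612$
$T = -29418$
$T - b = -29418 - \frac{8774}{6957} = - \frac{204669800}{6957}$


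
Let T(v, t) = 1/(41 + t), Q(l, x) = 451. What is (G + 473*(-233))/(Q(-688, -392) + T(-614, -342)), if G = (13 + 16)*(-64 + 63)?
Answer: -5530273/22625 ≈ -244.43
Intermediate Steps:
G = -29 (G = 29*(-1) = -29)
(G + 473*(-233))/(Q(-688, -392) + T(-614, -342)) = (-29 + 473*(-233))/(451 + 1/(41 - 342)) = (-29 - 110209)/(451 + 1/(-301)) = -110238/(451 - 1/301) = -110238/135750/301 = -110238*301/135750 = -5530273/22625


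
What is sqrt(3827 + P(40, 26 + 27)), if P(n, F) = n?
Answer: sqrt(3867) ≈ 62.185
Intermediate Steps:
sqrt(3827 + P(40, 26 + 27)) = sqrt(3827 + 40) = sqrt(3867)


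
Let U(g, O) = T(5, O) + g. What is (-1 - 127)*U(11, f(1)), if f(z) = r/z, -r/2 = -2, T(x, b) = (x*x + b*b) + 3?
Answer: -7040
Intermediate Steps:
T(x, b) = 3 + b² + x² (T(x, b) = (x² + b²) + 3 = (b² + x²) + 3 = 3 + b² + x²)
r = 4 (r = -2*(-2) = 4)
f(z) = 4/z
U(g, O) = 28 + g + O² (U(g, O) = (3 + O² + 5²) + g = (3 + O² + 25) + g = (28 + O²) + g = 28 + g + O²)
(-1 - 127)*U(11, f(1)) = (-1 - 127)*(28 + 11 + (4/1)²) = -128*(28 + 11 + (4*1)²) = -128*(28 + 11 + 4²) = -128*(28 + 11 + 16) = -128*55 = -7040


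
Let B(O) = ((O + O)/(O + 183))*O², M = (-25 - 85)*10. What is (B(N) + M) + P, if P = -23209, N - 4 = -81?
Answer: -1744910/53 ≈ -32923.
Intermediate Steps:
N = -77 (N = 4 - 81 = -77)
M = -1100 (M = -110*10 = -1100)
B(O) = 2*O³/(183 + O) (B(O) = ((2*O)/(183 + O))*O² = (2*O/(183 + O))*O² = 2*O³/(183 + O))
(B(N) + M) + P = (2*(-77)³/(183 - 77) - 1100) - 23209 = (2*(-456533)/106 - 1100) - 23209 = (2*(-456533)*(1/106) - 1100) - 23209 = (-456533/53 - 1100) - 23209 = -514833/53 - 23209 = -1744910/53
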